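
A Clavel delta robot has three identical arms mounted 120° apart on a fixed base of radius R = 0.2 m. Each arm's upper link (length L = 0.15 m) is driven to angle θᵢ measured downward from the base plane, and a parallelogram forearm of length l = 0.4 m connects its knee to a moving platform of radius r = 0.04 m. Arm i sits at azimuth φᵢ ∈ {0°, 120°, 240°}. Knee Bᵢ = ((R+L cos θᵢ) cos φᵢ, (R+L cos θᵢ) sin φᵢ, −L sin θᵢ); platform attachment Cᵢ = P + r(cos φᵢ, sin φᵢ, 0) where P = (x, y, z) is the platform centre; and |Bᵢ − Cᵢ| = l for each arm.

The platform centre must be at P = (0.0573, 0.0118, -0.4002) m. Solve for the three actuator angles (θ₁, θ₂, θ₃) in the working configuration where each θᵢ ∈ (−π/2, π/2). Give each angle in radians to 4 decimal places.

θ₁ = 0.5236, θ₂ = 0.8728, θ₃ = 0.9599

arm 1 (φ=0.0°): x'=0.0573, y'=0.0118
  A=0.1027, B=-0.4002, C=(l²−L²−A²−y'²−z²)/(2L)=-0.1112
  θ1 = atan2(B,A) + arccos(C/0.4132) = 0.5236
φ2=120.0° → target in arm frame (-0.0184, -0.0555)
  A=0.1784, B=-0.4002, C=(l²−L²−A²−y'²−z²)/(2L)=-0.1919
  θ2 = atan2(B,A) + arccos(C/0.4382) = 0.8728
arm 3 (φ=240.0°): x'=-0.0389, y'=0.0437
  A=0.1989, B=-0.4002, C=(l²−L²−A²−y'²−z²)/(2L)=-0.2137
  γ=atan2(-0.4002,0.1989)=-1.1096;  ψ=arccos(-0.4783)=2.0695;  θ3=γ+ψ≈0.9599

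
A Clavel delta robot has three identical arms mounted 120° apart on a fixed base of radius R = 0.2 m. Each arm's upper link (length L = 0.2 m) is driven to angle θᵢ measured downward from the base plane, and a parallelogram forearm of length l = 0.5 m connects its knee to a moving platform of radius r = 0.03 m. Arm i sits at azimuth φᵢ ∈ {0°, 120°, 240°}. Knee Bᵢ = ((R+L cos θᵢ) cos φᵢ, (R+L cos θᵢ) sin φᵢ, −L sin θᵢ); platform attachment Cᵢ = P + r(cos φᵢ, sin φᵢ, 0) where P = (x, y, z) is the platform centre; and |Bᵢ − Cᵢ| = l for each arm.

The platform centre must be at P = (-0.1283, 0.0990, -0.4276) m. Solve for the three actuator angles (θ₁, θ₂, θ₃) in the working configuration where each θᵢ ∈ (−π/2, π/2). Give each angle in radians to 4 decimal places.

arm 1 (φ=0.0°): x'=-0.1283, y'=0.0990
  A=0.2983, B=-0.4276, C=(l²−L²−A²−y'²−z²)/(2L)=-0.1791
  √(A²+B²)=0.5214;  θ1 = -0.9617+1.9214 ≈ 0.9597
rotate P by −φ2: (0.1499, 0.0616, -0.4276)
  e−x'=0.0201;  (l²−L²−(e−x')²−y'²−z²)/2L = 0.0574
  θ2 = atan2(B,A) + arccos(C/0.4281) = -0.0875
arm 3 (φ=240.0°): x'=-0.0216, y'=-0.1606
  e−x'=0.1916;  (l²−L²−(e−x')²−y'²−z²)/2L = -0.0884
  γ=atan2(-0.4276,0.1916)=-1.1496;  ψ=arccos(-0.1886)=1.7605;  θ3=γ+ψ≈0.6109

θ₁ = 0.9597, θ₂ = -0.0875, θ₃ = 0.6109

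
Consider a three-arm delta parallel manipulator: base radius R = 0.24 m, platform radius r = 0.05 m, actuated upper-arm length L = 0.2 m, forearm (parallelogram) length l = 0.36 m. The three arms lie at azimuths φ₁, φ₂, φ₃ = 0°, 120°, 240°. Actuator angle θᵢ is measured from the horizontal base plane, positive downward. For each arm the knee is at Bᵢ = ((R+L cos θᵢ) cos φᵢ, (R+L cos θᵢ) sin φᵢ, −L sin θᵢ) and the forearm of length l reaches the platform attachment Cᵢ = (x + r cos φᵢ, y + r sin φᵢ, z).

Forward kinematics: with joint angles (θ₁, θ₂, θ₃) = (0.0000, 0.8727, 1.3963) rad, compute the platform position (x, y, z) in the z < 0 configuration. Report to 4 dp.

(0.1263, 0.0723, -0.2342)

S1 = (0.3900·cos0.0°, 0.3900·sin0.0°, 0.0000) = (0.3900, 0.0000, 0.0000)
φ2=120.0°: virtual centre (-0.1593, 0.2759, -0.1532), radius l
φ3=240.0°: virtual centre (-0.1124, -0.1946, -0.1970), radius l
subtract pairs → two planes through P
plane₁₂: -1.0986x+0.5517y+-0.3064z = -0.0272
det = 0.9819;  x = 0.0461+-0.3428z,  y = 0.0425+-0.1272z
into |P−S₁|² = l²: 1.1337z² + 0.2250z + -0.0095 = 0;  Δ = 0.0937;  z = -0.2342 or 0.0358 → z<0 root = -0.2342
x = 0.1263, y = 0.0723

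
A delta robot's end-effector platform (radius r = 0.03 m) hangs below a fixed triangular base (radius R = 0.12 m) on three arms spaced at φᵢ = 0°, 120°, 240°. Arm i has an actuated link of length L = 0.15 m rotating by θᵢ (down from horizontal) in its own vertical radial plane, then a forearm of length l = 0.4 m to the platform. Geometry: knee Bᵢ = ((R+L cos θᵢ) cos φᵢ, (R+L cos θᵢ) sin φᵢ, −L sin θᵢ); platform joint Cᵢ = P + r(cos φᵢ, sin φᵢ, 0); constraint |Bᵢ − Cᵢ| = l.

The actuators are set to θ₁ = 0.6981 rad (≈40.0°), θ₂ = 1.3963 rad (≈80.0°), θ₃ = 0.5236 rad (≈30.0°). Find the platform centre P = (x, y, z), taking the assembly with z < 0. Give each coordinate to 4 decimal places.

(0.0576, -0.1514, -0.4361)

arm 1 at φ=0.0°: (R−r)+L cos θ1 = 0.2049;  O1 = (0.2049, 0.0000, -0.0964)
O2 = (0.1160·cos120.0°, 0.1160·sin120.0°, -0.1477) = (-0.0580, 0.1005, -0.1477)
arm 3 at φ=240.0°: (R−r)+L cos θ3 = 0.2199;  O3 = (-0.1100, -0.1904, -0.0750)
|O₂|²−|O₁|² = -0.0160;  |O₃|²−|O₁|² = 0.0027
linear system: -0.5259x+0.2010y = -0.0160−-0.1026z; -0.6297x+-0.3809y = 0.0027−0.0428z
Cramer: x(z) = 0.0170-0.0932z;  y(z) = -0.0352+0.2666z
sphere 1 gives Az²+Bz+C=0 with A=1.0798, B=0.2091, C=-0.1142;  B²−4AC=0.5368;  roots -0.4361, 0.2424;  negative root z = -0.4361
x = 0.0576, y = -0.1514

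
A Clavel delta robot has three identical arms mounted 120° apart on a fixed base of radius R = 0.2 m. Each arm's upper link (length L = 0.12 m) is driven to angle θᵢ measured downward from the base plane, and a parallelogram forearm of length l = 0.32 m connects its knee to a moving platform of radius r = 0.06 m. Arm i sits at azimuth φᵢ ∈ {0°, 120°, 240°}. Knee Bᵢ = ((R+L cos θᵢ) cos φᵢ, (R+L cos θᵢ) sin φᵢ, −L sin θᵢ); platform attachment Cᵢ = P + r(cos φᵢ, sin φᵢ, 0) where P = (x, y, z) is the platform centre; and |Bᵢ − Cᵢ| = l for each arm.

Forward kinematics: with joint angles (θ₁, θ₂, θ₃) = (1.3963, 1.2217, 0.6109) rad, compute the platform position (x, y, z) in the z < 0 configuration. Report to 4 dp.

arm 1 at φ=0.0°: (R−r)+L cos θ1 = 0.1608;  S1 = (0.1608, 0.0000, -0.1182)
S2 = (0.1810·cos120.0°, 0.1810·sin120.0°, -0.1128) = (-0.0905, 0.1568, -0.1128)
S3 = (0.2383·cos240.0°, 0.2383·sin240.0°, -0.0688) = (-0.1191, -0.2064, -0.0688)
subtract pairs → two planes through P
plane₁₂: -0.5027x+0.3136y+0.0108z = 0.0057
Cramer: x(z) = -0.0239+0.0925z;  y(z) = -0.0202+0.1137z
into |P−S₁|² = l²: 1.0215z² + 0.1976z + -0.0539 = 0;  Δ = 0.2594;  z = -0.3460 or 0.1526 → z<0 root = -0.3460
x = -0.0558, y = -0.0595

(-0.0558, -0.0595, -0.3460)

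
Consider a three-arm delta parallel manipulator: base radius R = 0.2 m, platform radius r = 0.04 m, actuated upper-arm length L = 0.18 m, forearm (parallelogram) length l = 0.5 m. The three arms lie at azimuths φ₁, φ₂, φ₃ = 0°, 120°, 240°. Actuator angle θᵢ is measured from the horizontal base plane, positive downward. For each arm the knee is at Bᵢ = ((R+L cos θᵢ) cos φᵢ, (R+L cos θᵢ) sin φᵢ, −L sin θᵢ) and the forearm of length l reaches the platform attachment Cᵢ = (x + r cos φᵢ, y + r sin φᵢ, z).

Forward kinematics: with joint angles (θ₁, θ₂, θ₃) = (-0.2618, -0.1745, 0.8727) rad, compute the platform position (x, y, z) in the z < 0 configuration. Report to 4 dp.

(0.0921, 0.1411, -0.3677)

arm 1 at φ=0.0°: ρ1 = 0.3339;  S1 = (0.3339, 0.0000, 0.0466)
arm 2 at φ=120.0°: ρ2 = 0.3373;  S2 = (-0.1686, 0.2921, 0.0313)
arm 3 at φ=240.0°: ρ3 = 0.2757;  S3 = (-0.1378, -0.2388, -0.1379)
eliminate P² terms by subtracting sphere 1 from 2 and 3
[-1.0050 0.5842 -0.0307]·P = 0.0011;  [-0.9434 -0.4775 -0.3690]·P = -0.0186
det = 1.0310;  x = 0.0100+-0.2233z,  y = 0.0191+-0.3316z
into |P−S₁|² = l²: 1.1598z² + 0.0387z + -0.1426 = 0;  Δ = 0.6630;  z = -0.3677 or 0.3344 → z<0 root = -0.3677
x = 0.0921, y = 0.1411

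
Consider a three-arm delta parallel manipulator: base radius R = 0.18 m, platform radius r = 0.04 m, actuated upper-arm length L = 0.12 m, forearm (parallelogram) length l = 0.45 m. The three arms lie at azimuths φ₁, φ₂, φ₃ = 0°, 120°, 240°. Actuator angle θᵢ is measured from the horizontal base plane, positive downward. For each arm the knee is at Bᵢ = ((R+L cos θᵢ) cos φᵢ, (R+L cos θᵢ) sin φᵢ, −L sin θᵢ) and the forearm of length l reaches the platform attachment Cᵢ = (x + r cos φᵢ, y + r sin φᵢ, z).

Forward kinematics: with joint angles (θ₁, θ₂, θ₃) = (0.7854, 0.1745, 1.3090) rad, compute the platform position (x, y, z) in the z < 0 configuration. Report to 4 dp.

φ1=0.0°: virtual centre (0.2249, 0.0000, -0.0849), radius l
arm 2 at φ=120.0°: (R−r)+L cos θ2 = 0.2582;  S2 = (-0.1291, 0.2236, -0.0208)
S3 = (0.1711·cos240.0°, 0.1711·sin240.0°, -0.1159) = (-0.0855, -0.1481, -0.1159)
|S₂|²−|S₁|² = 0.0093;  |S₃|²−|S₁|² = -0.0151
linear system: -0.7079x+0.4472y = 0.0093−0.1280z; -0.6208x+-0.2963y = -0.0151−-0.0621z
det = 0.4873;  x = 0.0081+0.0208z,  y = 0.0338+-0.2533z
into |P−S₁|² = l²: 1.0646z² + 0.1436z + -0.1472 = 0;  Δ = 0.6474;  z = -0.4453 or 0.3105 → z<0 root = -0.4453
x = -0.0011, y = 0.1466

(-0.0011, 0.1466, -0.4453)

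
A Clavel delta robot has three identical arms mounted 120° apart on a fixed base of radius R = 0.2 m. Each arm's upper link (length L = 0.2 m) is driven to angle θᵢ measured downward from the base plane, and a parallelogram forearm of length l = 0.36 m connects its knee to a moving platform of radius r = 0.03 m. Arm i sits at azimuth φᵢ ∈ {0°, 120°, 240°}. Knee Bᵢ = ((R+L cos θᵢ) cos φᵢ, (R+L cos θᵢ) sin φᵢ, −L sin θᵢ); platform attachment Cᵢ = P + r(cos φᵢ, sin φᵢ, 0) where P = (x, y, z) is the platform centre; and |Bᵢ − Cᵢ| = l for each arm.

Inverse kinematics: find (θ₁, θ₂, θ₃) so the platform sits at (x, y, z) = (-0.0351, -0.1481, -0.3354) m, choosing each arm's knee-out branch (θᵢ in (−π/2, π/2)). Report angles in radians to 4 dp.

θ₁ = 1.1343, θ₂ = 1.3961, θ₃ = 0.2619

φ1=0.0° → target in arm frame (-0.0351, -0.1481)
  A cos θ + B sin θ = C:  0.2051·cos θ + -0.3354·sin θ = -0.2172
  γ=atan2(-0.3354,0.2051)=-1.0220;  ψ=arccos(-0.5526)=2.1562;  θ1=γ+ψ≈1.1343
arm 2 (φ=120.0°): x'=-0.1107, y'=0.1044
  e−x'=0.2807;  (l²−L²−(e−x')²−y'²−z²)/2L = -0.2815
  √(A²+B²)=0.4374;  θ2 = -0.8739+2.2700 ≈ 1.3961
rotate P by −φ3: (0.1458, 0.0437, -0.3354)
  A cos θ + B sin θ = C:  0.0242·cos θ + -0.3354·sin θ = -0.0635
  γ=atan2(-0.3354,0.0242)=-1.4988;  ψ=arccos(-0.1887)=1.7607;  θ3=γ+ψ≈0.2619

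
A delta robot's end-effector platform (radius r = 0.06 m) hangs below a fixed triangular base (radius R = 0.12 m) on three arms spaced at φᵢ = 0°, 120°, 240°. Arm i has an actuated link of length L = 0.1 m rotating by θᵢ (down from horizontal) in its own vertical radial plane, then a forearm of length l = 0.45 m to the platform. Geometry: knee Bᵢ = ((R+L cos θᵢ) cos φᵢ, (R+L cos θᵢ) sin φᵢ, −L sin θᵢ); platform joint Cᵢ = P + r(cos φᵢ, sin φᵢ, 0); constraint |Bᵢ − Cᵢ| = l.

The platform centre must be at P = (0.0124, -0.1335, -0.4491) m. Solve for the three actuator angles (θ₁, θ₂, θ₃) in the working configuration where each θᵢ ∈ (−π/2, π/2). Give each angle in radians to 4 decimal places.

arm 1 (φ=0.0°): x'=0.0124, y'=-0.1335
  A cos θ + B sin θ = C:  0.0476·cos θ + -0.4491·sin θ = -0.1464
  √(A²+B²)=0.4516;  θ1 = -1.4652+1.9009 ≈ 0.4357
φ2=120.0° → target in arm frame (-0.1218, 0.0560)
  A cos θ + B sin θ = C:  0.1818·cos θ + -0.4491·sin θ = -0.2269
  γ=atan2(-0.4491,0.1818)=-1.1861;  ψ=arccos(-0.4684)=2.0582;  θ2=γ+ψ≈0.8721
φ3=240.0° → target in arm frame (0.1094, 0.0775)
  A=-0.0494, B=-0.4491, C=(l²−L²−A²−y'²−z²)/(2L)=-0.0882
  θ3 = atan2(B,A) + arccos(C/0.4518) = 0.0869

θ₁ = 0.4357, θ₂ = 0.8721, θ₃ = 0.0869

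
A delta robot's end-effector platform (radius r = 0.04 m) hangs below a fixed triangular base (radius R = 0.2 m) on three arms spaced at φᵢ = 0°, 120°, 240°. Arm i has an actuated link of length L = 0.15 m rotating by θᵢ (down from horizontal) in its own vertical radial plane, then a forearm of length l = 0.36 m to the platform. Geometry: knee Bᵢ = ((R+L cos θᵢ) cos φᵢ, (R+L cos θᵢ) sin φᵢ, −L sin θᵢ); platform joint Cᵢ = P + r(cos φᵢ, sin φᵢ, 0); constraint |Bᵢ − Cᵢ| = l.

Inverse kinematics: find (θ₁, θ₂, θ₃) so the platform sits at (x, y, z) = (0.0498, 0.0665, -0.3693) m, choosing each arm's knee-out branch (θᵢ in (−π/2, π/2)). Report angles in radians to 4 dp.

θ₁ = 0.6978, θ₂ = 0.7853, θ₃ = 1.3089

rotate P by −φ1: (0.0498, 0.0665, -0.3693)
  A=0.1102, B=-0.3693, C=(l²−L²−A²−y'²−z²)/(2L)=-0.1528
  γ=atan2(-0.3693,0.1102)=-1.2808;  ψ=arccos(-0.3966)=1.9786;  θ1=γ+ψ≈0.6978
rotate P by −φ2: (0.0327, -0.0764, -0.3693)
  A cos θ + B sin θ = C:  0.1273·cos θ + -0.3693·sin θ = -0.1711
  √(A²+B²)=0.3906;  θ2 = -1.2388+2.0241 ≈ 0.7853
rotate P by −φ3: (-0.0825, 0.0099, -0.3693)
  A cos θ + B sin θ = C:  0.2425·cos θ + -0.3693·sin θ = -0.2939
  γ=atan2(-0.3693,0.2425)=-0.9898;  ψ=arccos(-0.6653)=2.2987;  θ3=γ+ψ≈1.3089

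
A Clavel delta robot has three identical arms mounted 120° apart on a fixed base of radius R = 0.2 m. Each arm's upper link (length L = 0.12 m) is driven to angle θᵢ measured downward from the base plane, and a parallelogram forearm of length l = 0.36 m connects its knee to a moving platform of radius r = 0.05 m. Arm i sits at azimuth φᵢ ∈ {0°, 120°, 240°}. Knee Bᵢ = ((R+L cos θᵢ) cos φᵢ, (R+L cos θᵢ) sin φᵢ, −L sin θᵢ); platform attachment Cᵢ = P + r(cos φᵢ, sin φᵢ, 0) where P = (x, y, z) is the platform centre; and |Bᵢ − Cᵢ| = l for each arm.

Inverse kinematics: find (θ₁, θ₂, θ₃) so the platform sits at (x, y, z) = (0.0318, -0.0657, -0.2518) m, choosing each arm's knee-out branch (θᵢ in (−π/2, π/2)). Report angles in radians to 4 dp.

rotate P by −φ1: (0.0318, -0.0657, -0.2518)
  A=0.1182, B=-0.2518, C=(l²−L²−A²−y'²−z²)/(2L)=0.1396
  θ1 = atan2(B,A) + arccos(C/0.2782) = -0.0870
rotate P by −φ2: (-0.0728, 0.0053, -0.2518)
  e−x'=0.2228;  (l²−L²−(e−x')²−y'²−z²)/2L = 0.0089
  √(A²+B²)=0.3362;  θ2 = -0.8464+1.5444 ≈ 0.6980
rotate P by −φ3: (0.0410, 0.0604, -0.2518)
  A cos θ + B sin θ = C:  0.1090·cos θ + -0.2518·sin θ = 0.1511
  √(A²+B²)=0.2744;  θ3 = -1.1623+0.9875 ≈ -0.1747

θ₁ = -0.0870, θ₂ = 0.6980, θ₃ = -0.1747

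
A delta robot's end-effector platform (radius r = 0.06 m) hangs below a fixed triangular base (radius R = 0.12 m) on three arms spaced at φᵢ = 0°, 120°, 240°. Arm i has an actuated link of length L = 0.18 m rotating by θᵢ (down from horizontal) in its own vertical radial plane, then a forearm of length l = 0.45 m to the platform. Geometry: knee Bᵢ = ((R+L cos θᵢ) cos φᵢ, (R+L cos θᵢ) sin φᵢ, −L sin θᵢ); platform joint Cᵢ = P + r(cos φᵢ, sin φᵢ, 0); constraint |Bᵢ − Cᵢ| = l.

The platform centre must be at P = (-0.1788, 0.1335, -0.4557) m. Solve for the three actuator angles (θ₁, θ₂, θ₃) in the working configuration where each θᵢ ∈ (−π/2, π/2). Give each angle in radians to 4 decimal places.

φ1=0.0° → target in arm frame (-0.1788, 0.1335)
  A cos θ + B sin θ = C:  0.2388·cos θ + -0.4557·sin θ = -0.3123
  γ=atan2(-0.4557,0.2388)=-1.0881;  ψ=arccos(-0.6069)=2.2230;  θ1=γ+ψ≈1.1349
arm 2 (φ=120.0°): x'=0.2050, y'=0.0881
  A=-0.1450, B=-0.4557, C=(l²−L²−A²−y'²−z²)/(2L)=-0.1843
  θ2 = atan2(B,A) + arccos(C/0.4782) = 0.0876
φ3=240.0° → target in arm frame (-0.0262, -0.2216)
  A=0.0862, B=-0.4557, C=(l²−L²−A²−y'²−z²)/(2L)=-0.2614
  θ3 = atan2(B,A) + arccos(C/0.4638) = 0.7857

θ₁ = 1.1349, θ₂ = 0.0876, θ₃ = 0.7857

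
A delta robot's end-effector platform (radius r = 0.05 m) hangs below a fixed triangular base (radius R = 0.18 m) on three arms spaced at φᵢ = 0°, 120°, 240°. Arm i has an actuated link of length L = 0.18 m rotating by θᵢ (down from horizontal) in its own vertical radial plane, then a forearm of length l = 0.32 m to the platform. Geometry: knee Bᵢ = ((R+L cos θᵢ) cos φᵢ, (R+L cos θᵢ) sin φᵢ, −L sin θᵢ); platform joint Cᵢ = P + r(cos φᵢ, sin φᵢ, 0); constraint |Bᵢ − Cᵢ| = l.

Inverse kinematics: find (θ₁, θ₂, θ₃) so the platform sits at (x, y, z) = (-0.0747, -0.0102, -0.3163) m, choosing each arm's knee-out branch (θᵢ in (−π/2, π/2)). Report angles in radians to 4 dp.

θ₁ = 1.1344, θ₂ = 0.6982, θ₃ = 0.6111

rotate P by −φ1: (-0.0747, -0.0102, -0.3163)
  A cos θ + B sin θ = C:  0.2047·cos θ + -0.3163·sin θ = -0.2001
  γ=atan2(-0.3163,0.2047)=-0.9964;  ψ=arccos(-0.5312)=2.1308;  θ1=γ+ψ≈1.1344
rotate P by −φ2: (0.0285, 0.0698, -0.3163)
  e−x'=0.1015;  (l²−L²−(e−x')²−y'²−z²)/2L = -0.1256
  √(A²+B²)=0.3322;  θ2 = -1.2603+1.9585 ≈ 0.6982
arm 3 (φ=240.0°): x'=0.0462, y'=-0.0596
  A cos θ + B sin θ = C:  0.0838·cos θ + -0.3163·sin θ = -0.1128
  γ=atan2(-0.3163,0.0838)=-1.3118;  ψ=arccos(-0.3448)=1.9229;  θ3=γ+ψ≈0.6111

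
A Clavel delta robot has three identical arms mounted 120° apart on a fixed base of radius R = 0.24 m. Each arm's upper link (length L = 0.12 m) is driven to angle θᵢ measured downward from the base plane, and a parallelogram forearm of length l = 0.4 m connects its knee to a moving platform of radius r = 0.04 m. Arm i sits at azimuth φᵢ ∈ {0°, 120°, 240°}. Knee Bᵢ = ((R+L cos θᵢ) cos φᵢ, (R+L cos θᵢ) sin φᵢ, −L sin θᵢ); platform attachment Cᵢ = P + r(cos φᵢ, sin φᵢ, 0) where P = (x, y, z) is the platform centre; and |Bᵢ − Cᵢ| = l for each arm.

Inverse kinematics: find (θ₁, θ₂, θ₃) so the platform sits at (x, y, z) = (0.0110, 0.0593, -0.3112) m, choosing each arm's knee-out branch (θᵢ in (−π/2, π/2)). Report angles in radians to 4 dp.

θ₁ = 0.4367, θ₂ = 0.1746, θ₃ = 0.8730

rotate P by −φ1: (0.0110, 0.0593, -0.3112)
  A cos θ + B sin θ = C:  0.1890·cos θ + -0.3112·sin θ = 0.0397
  γ=atan2(-0.3112,0.1890)=-1.0250;  ψ=arccos(0.1089)=1.4617;  θ1=γ+ψ≈0.4367
rotate P by −φ2: (0.0459, -0.0392, -0.3112)
  A=0.1541, B=-0.3112, C=(l²−L²−A²−y'²−z²)/(2L)=0.0977
  √(A²+B²)=0.3473;  θ2 = -1.1109+1.2855 ≈ 0.1746
rotate P by −φ3: (-0.0569, -0.0201, -0.3112)
  e−x'=0.2569;  (l²−L²−(e−x')²−y'²−z²)/2L = -0.0734
  γ=atan2(-0.3112,0.2569)=-0.8808;  ψ=arccos(-0.1820)=1.7538;  θ3=γ+ψ≈0.8730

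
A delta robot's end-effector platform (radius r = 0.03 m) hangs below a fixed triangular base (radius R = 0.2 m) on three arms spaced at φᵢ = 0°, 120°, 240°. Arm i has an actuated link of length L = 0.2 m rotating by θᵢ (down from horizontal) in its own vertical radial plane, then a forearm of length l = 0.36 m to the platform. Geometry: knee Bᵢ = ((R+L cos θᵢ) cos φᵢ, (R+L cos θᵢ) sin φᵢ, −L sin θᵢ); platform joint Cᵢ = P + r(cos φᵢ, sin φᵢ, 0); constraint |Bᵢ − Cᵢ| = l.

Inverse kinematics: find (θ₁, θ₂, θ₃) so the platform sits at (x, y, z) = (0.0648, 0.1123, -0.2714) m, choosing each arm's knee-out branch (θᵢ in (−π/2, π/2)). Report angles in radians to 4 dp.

rotate P by −φ1: (0.0648, 0.1123, -0.2714)
  A=0.1052, B=-0.2714, C=(l²−L²−A²−y'²−z²)/(2L)=-0.0193
  θ1 = atan2(B,A) + arccos(C/0.2911) = 0.4363
φ2=120.0° → target in arm frame (0.0649, -0.1123)
  A cos θ + B sin θ = C:  0.1051·cos θ + -0.2714·sin θ = -0.0193
  θ2 = atan2(B,A) + arccos(C/0.2911) = 0.4360
arm 3 (φ=240.0°): x'=-0.1297, y'=0.0000
  A=0.2997, B=-0.2714, C=(l²−L²−A²−y'²−z²)/(2L)=-0.1846
  θ3 = atan2(B,A) + arccos(C/0.4043) = 1.3091

θ₁ = 0.4363, θ₂ = 0.4360, θ₃ = 1.3091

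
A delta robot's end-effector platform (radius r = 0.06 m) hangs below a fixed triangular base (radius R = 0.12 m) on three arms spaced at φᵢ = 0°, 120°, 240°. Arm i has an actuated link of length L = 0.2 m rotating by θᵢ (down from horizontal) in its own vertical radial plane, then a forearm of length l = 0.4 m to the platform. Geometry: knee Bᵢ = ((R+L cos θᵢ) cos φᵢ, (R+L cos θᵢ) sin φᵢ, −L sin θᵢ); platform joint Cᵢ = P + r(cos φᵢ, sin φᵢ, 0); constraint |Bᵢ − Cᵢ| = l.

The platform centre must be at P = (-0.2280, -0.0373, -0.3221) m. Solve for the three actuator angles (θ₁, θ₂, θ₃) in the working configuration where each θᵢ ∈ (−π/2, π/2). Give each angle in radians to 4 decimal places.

rotate P by −φ1: (-0.2280, -0.0373, -0.3221)
  A cos θ + B sin θ = C:  0.2880·cos θ + -0.3221·sin θ = -0.1702
  θ1 = atan2(B,A) + arccos(C/0.4321) = 1.1345
rotate P by −φ2: (0.0817, 0.2161, -0.3221)
  A=-0.0217, B=-0.3221, C=(l²−L²−A²−y'²−z²)/(2L)=-0.0773
  γ=atan2(-0.3221,-0.0217)=-1.6381;  ψ=arccos(-0.2394)=1.8126;  θ2=γ+ψ≈0.1745
φ3=240.0° → target in arm frame (0.1463, -0.1788)
  A=-0.0863, B=-0.3221, C=(l²−L²−A²−y'²−z²)/(2L)=-0.0579
  √(A²+B²)=0.3335;  θ3 = -1.8326+1.7454 ≈ -0.0872

θ₁ = 1.1345, θ₂ = 0.1745, θ₃ = -0.0872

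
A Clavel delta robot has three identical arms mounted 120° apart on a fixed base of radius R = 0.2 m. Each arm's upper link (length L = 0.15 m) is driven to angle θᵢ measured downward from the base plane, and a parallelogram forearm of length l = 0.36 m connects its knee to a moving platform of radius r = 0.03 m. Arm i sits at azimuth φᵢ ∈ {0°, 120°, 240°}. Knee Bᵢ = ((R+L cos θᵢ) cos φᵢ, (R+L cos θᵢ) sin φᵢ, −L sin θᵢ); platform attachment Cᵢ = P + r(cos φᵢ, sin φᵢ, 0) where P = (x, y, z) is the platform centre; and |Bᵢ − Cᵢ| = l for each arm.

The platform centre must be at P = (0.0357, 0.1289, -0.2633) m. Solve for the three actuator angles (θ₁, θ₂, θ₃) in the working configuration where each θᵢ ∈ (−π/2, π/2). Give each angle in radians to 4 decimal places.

θ₁ = 0.4365, θ₂ = 0.0000, θ₃ = 1.3089

arm 1 (φ=0.0°): x'=0.0357, y'=0.1289
  A=0.1343, B=-0.2633, C=(l²−L²−A²−y'²−z²)/(2L)=0.0104
  √(A²+B²)=0.2956;  θ1 = -1.0991+1.5356 ≈ 0.4365
rotate P by −φ2: (0.0938, -0.0954, -0.2633)
  A cos θ + B sin θ = C:  0.0762·cos θ + -0.2633·sin θ = 0.0762
  θ2 = atan2(B,A) + arccos(C/0.2741) = 0.0000
arm 3 (φ=240.0°): x'=-0.1295, y'=-0.0335
  e−x'=0.2995;  (l²−L²−(e−x')²−y'²−z²)/2L = -0.1768
  √(A²+B²)=0.3988;  θ3 = -0.7212+2.0301 ≈ 1.3089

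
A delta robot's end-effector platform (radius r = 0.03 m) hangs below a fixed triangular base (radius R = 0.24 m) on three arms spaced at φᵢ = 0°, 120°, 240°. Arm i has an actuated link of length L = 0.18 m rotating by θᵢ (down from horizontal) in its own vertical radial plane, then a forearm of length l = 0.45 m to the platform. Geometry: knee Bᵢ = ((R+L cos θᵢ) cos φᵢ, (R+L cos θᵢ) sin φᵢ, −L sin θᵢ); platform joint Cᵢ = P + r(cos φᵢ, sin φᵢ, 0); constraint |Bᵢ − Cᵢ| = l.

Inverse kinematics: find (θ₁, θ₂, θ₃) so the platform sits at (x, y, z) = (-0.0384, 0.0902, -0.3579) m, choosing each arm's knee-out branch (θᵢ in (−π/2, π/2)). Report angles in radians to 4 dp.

φ1=0.0° → target in arm frame (-0.0384, 0.0902)
  A cos θ + B sin θ = C:  0.2484·cos θ + -0.3579·sin θ = -0.0773
  θ1 = atan2(B,A) + arccos(C/0.4357) = 0.7851
φ2=120.0° → target in arm frame (0.0973, -0.0118)
  A cos θ + B sin θ = C:  0.1127·cos θ + -0.3579·sin θ = 0.0810
  γ=atan2(-0.3579,0.1127)=-1.2658;  ψ=arccos(0.2159)=1.3531;  θ2=γ+ψ≈0.0874
arm 3 (φ=240.0°): x'=-0.0589, y'=-0.0784
  A=0.2689, B=-0.3579, C=(l²−L²−A²−y'²−z²)/(2L)=-0.1012
  θ3 = atan2(B,A) + arccos(C/0.4477) = 0.8725

θ₁ = 0.7851, θ₂ = 0.0874, θ₃ = 0.8725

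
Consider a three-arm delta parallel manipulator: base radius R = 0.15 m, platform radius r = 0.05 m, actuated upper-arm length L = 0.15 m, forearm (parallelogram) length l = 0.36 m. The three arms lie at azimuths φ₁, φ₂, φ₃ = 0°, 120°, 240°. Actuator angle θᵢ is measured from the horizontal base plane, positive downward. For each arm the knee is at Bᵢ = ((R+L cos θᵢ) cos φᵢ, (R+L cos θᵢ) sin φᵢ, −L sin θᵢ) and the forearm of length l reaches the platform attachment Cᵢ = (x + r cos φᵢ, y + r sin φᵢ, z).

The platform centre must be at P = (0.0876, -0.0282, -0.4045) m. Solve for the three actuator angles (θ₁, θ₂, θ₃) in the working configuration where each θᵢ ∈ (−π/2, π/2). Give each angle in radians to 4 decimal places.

θ₁ = 0.5237, θ₂ = 1.1343, θ₃ = 0.9600

φ1=0.0° → target in arm frame (0.0876, -0.0282)
  A cos θ + B sin θ = C:  0.0124·cos θ + -0.4045·sin θ = -0.1916
  √(A²+B²)=0.4047;  θ1 = -1.5402+2.0639 ≈ 0.5237
arm 2 (φ=120.0°): x'=-0.0682, y'=-0.0618
  A=0.1682, B=-0.4045, C=(l²−L²−A²−y'²−z²)/(2L)=-0.2954
  √(A²+B²)=0.4381;  θ2 = -1.1767+2.3110 ≈ 1.1343
arm 3 (φ=240.0°): x'=-0.0194, y'=0.0900
  A=0.1194, B=-0.4045, C=(l²−L²−A²−y'²−z²)/(2L)=-0.2629
  √(A²+B²)=0.4217;  θ3 = -1.2838+2.2438 ≈ 0.9600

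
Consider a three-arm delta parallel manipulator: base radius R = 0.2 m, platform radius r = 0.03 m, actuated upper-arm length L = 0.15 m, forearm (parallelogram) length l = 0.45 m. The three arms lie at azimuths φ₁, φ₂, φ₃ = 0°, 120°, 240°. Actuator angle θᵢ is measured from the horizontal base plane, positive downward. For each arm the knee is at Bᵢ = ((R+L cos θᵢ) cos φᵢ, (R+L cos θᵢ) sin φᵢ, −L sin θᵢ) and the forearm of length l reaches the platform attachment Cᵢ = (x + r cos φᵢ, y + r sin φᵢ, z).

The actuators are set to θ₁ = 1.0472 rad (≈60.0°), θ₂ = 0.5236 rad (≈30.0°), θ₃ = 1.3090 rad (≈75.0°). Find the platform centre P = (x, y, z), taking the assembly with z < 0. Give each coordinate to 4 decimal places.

(-0.0184, 0.1091, -0.4781)

φ1=0.0°: virtual centre (0.2450, 0.0000, -0.1299), radius l
φ2=120.0°: virtual centre (-0.1500, 0.2597, -0.0750), radius l
centre 3 = (0.2088·cos240.0°, 0.2088·sin240.0°, -0.1449) = (-0.1044, -0.1808, -0.1449)
eliminate P² terms by subtracting sphere 1 from 2 and 3
plane₁₂: -0.7899x+0.5194y+0.1098z = 0.0187
det = 0.6487;  x = -0.0006+0.0372z,  y = 0.0351+-0.1548z
sphere 1 gives Az²+Bz+C=0 with A=1.0253, B=0.2307, C=-0.1241;  B²−4AC=0.5622;  roots -0.4781, 0.2531;  negative root z = -0.4781
x = -0.0184, y = 0.1091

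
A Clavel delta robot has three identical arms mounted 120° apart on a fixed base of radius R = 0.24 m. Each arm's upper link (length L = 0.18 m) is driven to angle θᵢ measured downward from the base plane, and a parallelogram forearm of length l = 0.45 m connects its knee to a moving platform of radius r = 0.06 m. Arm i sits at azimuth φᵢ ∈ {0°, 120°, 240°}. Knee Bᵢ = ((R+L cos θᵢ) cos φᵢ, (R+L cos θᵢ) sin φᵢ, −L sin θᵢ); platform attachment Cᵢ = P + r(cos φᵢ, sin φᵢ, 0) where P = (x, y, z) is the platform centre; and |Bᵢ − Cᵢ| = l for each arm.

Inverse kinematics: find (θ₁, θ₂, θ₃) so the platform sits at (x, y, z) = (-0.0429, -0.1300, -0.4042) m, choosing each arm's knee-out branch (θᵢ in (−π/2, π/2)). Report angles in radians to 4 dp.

θ₁ = 0.8725, θ₂ = 1.0473, θ₃ = 0.0871

arm 1 (φ=0.0°): x'=-0.0429, y'=-0.1300
  e−x'=0.2229;  (l²−L²−(e−x')²−y'²−z²)/2L = -0.1663
  θ1 = atan2(B,A) + arccos(C/0.4616) = 0.8725
arm 2 (φ=120.0°): x'=-0.0911, y'=0.1022
  A=0.2711, B=-0.4042, C=(l²−L²−A²−y'²−z²)/(2L)=-0.2145
  √(A²+B²)=0.4867;  θ2 = -0.9799+2.0272 ≈ 1.0473
arm 3 (φ=240.0°): x'=0.1340, y'=0.0278
  A cos θ + B sin θ = C:  0.0460·cos θ + -0.4042·sin θ = 0.0106
  θ3 = atan2(B,A) + arccos(C/0.4068) = 0.0871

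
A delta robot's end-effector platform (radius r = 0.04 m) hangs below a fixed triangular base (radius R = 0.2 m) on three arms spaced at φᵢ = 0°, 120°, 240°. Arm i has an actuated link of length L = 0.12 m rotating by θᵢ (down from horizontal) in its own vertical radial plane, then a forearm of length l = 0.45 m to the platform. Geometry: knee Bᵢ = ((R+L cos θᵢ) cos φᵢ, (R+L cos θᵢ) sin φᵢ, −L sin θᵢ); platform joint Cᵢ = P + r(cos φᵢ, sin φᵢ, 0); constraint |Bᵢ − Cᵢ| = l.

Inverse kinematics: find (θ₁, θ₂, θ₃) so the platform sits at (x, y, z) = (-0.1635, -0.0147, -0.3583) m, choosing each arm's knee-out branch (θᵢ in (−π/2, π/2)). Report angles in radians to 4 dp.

arm 1 (φ=0.0°): x'=-0.1635, y'=-0.0147
  e−x'=0.3235;  (l²−L²−(e−x')²−y'²−z²)/2L = -0.1881
  γ=atan2(-0.3583,0.3235)=-0.8364;  ψ=arccos(-0.3897)=1.9711;  θ1=γ+ψ≈1.1347
arm 2 (φ=120.0°): x'=0.0690, y'=0.1489
  e−x'=0.0910;  (l²−L²−(e−x')²−y'²−z²)/2L = 0.1219
  √(A²+B²)=0.3697;  θ2 = -1.3221+1.2347 ≈ -0.0874
arm 3 (φ=240.0°): x'=0.0945, y'=-0.1342
  e−x'=0.0655;  (l²−L²−(e−x')²−y'²−z²)/2L = 0.1559
  √(A²+B²)=0.3642;  θ3 = -1.3899+1.1286 ≈ -0.2613

θ₁ = 1.1347, θ₂ = -0.0874, θ₃ = -0.2613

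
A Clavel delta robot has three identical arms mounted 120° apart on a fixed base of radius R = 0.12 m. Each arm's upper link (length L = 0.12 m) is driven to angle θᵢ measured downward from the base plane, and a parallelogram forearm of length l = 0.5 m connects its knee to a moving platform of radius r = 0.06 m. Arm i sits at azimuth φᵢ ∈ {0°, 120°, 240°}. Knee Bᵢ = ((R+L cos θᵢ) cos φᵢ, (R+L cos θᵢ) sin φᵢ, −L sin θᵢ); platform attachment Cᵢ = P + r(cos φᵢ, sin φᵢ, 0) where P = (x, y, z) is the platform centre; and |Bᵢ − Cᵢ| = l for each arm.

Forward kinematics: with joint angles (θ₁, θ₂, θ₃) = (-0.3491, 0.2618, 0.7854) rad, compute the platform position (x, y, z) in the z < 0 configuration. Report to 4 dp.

(0.1838, 0.1037, -0.4480)

arm 1 at φ=0.0°: ρ1 = 0.1728;  centre 1 = (0.1728, 0.0000, 0.0410)
centre 2 = (0.1759·cos120.0°, 0.1759·sin120.0°, -0.0311) = (-0.0880, 0.1523, -0.0311)
φ3=240.0°: virtual centre (-0.0724, -0.1254, -0.0849), radius l
|centre ₂|²−|centre ₁|² = 0.0004;  |centre ₃|²−|centre ₁|² = -0.0033
plane₁₂: -0.5214x+0.3047y+-0.1442z = 0.0004
det = 0.2802;  x = 0.0033+-0.4029z,  y = 0.0069+-0.2162z
sphere 1 gives Az²+Bz+C=0 with A=1.2090, B=0.0515, C=-0.2196;  B²−4AC=1.0644;  roots -0.4480, 0.4054;  negative root z = -0.4480
x = 0.1838, y = 0.1037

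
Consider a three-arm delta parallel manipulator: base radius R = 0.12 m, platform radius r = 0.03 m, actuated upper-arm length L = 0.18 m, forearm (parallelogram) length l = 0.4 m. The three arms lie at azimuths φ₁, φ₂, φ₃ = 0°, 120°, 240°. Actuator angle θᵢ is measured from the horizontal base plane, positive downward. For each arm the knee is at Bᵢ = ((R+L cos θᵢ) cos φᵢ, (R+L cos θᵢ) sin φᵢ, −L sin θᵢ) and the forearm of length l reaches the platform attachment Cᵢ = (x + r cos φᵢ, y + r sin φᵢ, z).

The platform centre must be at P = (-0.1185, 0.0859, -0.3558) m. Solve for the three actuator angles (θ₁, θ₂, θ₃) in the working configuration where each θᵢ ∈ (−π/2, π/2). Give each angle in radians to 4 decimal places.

θ₁ = 0.8725, θ₂ = -0.0875, θ₃ = 0.5234

φ1=0.0° → target in arm frame (-0.1185, 0.0859)
  A=0.2085, B=-0.3558, C=(l²−L²−A²−y'²−z²)/(2L)=-0.1385
  γ=atan2(-0.3558,0.2085)=-1.0407;  ψ=arccos(-0.3357)=1.9132;  θ1=γ+ψ≈0.8725
arm 2 (φ=120.0°): x'=0.1336, y'=0.0597
  A=-0.0436, B=-0.3558, C=(l²−L²−A²−y'²−z²)/(2L)=-0.0124
  √(A²+B²)=0.3585;  θ2 = -1.6928+1.6054 ≈ -0.0875
rotate P by −φ3: (-0.0151, -0.1456, -0.3558)
  A cos θ + B sin θ = C:  0.1051·cos θ + -0.3558·sin θ = -0.0868
  γ=atan2(-0.3558,0.1051)=-1.2835;  ψ=arccos(-0.2339)=1.8069;  θ3=γ+ψ≈0.5234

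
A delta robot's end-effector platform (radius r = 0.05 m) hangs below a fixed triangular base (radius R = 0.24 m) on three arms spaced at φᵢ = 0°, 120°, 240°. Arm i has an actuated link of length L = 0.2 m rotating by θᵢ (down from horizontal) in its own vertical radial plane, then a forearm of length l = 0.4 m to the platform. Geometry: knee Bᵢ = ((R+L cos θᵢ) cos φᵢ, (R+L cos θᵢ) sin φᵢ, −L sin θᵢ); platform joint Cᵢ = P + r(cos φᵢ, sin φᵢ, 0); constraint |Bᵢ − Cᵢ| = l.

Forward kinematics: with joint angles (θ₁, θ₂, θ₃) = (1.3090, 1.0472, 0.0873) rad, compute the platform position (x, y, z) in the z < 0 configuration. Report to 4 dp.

centre 1 = (0.2418·cos0.0°, 0.2418·sin0.0°, -0.1932) = (0.2418, 0.0000, -0.1932)
arm 2 at φ=120.0°: (R−r)+L cos θ2 = 0.2900;  centre 2 = (-0.1450, 0.2511, -0.1732)
centre 3 = (0.3892·cos240.0°, 0.3892·sin240.0°, -0.0174) = (-0.1946, -0.3371, -0.0174)
subtract pairs → two planes through P
linear system: -0.7735x+0.5023y = 0.0183−0.0400z; -0.8728x+-0.6742y = 0.0560−0.3515z
Cramer: x(z) = -0.0422+0.2120z;  y(z) = -0.0285+0.2469z
into |P−centre ₁|² = l²: 1.1059z² + 0.2519z + -0.0412 = 0;  Δ = 0.2459;  z = -0.3381 or 0.1103 → z<0 root = -0.3381
x = -0.1139, y = -0.1120

(-0.1139, -0.1120, -0.3381)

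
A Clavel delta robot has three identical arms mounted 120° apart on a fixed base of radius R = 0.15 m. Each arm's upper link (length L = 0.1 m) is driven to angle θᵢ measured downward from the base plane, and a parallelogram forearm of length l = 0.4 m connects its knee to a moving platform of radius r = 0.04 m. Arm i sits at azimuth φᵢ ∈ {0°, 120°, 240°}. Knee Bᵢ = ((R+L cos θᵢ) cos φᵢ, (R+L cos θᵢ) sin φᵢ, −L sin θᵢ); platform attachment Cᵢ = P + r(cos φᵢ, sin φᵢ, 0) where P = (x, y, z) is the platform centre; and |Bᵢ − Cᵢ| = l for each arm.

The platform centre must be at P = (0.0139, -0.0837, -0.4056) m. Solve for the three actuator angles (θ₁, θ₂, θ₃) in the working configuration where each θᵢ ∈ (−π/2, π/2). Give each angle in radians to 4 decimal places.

θ₁ = 0.6105, θ₂ = 1.0469, θ₃ = 0.3491

φ1=0.0° → target in arm frame (0.0139, -0.0837)
  A cos θ + B sin θ = C:  0.0961·cos θ + -0.4056·sin θ = -0.1538
  γ=atan2(-0.4056,0.0961)=-1.3382;  ψ=arccos(-0.3689)=1.9486;  θ1=γ+ψ≈0.6105
arm 2 (φ=120.0°): x'=-0.0794, y'=0.0298
  A cos θ + B sin θ = C:  0.1894·cos θ + -0.4056·sin θ = -0.2564
  θ2 = atan2(B,A) + arccos(C/0.4477) = 1.0469
rotate P by −φ3: (0.0655, 0.0539, -0.4056)
  A=0.0445, B=-0.4056, C=(l²−L²−A²−y'²−z²)/(2L)=-0.0970
  √(A²+B²)=0.4080;  θ3 = -1.4616+1.8107 ≈ 0.3491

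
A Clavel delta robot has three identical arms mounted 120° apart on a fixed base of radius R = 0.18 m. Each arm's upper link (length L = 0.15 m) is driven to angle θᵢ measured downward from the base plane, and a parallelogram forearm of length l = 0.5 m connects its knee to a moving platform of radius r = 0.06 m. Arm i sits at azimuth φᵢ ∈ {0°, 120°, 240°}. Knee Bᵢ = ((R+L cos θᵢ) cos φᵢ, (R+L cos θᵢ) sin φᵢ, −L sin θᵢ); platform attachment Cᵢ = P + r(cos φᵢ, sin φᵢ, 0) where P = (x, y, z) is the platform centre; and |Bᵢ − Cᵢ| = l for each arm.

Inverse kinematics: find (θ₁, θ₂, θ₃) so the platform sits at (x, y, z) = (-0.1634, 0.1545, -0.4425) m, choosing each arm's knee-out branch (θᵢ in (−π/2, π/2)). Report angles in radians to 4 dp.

rotate P by −φ1: (-0.1634, 0.1545, -0.4425)
  A=0.2834, B=-0.4425, C=(l²−L²−A²−y'²−z²)/(2L)=-0.2416
  √(A²+B²)=0.5255;  θ1 = -1.0012+2.0486 ≈ 1.0475
rotate P by −φ2: (0.2155, 0.0643, -0.4425)
  e−x'=-0.0955;  (l²−L²−(e−x')²−y'²−z²)/2L = 0.0615
  √(A²+B²)=0.4527;  θ2 = -1.7834+1.4346 ≈ -0.3488
arm 3 (φ=240.0°): x'=-0.0521, y'=-0.2188
  A cos θ + B sin θ = C:  0.1721·cos θ + -0.4425·sin θ = -0.1526
  γ=atan2(-0.4425,0.1721)=-1.1999;  ψ=arccos(-0.3214)=1.8980;  θ3=γ+ψ≈0.6981

θ₁ = 1.0475, θ₂ = -0.3488, θ₃ = 0.6981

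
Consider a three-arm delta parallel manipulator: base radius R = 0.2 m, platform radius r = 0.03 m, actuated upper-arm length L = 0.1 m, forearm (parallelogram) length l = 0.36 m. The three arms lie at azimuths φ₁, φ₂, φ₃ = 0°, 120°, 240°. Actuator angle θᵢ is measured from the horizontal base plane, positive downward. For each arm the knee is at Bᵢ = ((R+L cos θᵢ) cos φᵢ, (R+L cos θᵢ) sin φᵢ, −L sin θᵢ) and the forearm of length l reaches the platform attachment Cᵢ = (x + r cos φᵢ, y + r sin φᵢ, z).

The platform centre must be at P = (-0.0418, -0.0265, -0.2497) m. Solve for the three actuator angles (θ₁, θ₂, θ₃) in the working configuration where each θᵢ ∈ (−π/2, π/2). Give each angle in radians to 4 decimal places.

φ1=0.0° → target in arm frame (-0.0418, -0.0265)
  e−x'=0.2118;  (l²−L²−(e−x')²−y'²−z²)/2L = 0.0584
  √(A²+B²)=0.3274;  θ1 = -0.8673+1.3913 ≈ 0.5240
φ2=120.0° → target in arm frame (-0.0020, 0.0494)
  A=0.1720, B=-0.2497, C=(l²−L²−A²−y'²−z²)/(2L)=0.1260
  √(A²+B²)=0.3032;  θ2 = -0.9675+1.1422 ≈ 0.1747
φ3=240.0° → target in arm frame (0.0438, -0.0229)
  A=0.1262, B=-0.2497, C=(l²−L²−A²−y'²−z²)/(2L)=0.2040
  θ3 = atan2(B,A) + arccos(C/0.2798) = -0.3496

θ₁ = 0.5240, θ₂ = 0.1747, θ₃ = -0.3496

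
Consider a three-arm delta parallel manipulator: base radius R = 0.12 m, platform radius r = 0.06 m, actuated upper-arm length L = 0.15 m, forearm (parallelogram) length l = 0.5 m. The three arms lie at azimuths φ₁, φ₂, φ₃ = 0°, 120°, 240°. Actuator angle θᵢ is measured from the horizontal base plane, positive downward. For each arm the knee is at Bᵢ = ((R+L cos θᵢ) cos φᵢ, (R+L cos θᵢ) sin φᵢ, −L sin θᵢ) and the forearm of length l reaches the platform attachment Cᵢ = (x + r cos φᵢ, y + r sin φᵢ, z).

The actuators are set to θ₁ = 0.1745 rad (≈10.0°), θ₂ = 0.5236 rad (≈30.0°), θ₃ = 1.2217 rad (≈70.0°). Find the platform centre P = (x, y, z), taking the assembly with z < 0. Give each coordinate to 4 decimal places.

(0.1759, 0.1698, -0.4953)

arm 1 at φ=0.0°: e+L cos θ1 = 0.2077;  centre 1 = (0.2077, 0.0000, -0.0260)
arm 2 at φ=120.0°: e+L cos θ2 = 0.1899;  centre 2 = (-0.0950, 0.1645, -0.0750)
arm 3 at φ=240.0°: e+L cos θ3 = 0.1113;  centre 3 = (-0.0557, -0.0964, -0.1410)
subtract pairs → two planes through P
[-0.6053 0.3289 -0.0979]·P = -0.0021;  [-0.5268 -0.1928 -0.2298]·P = -0.0116
det = 0.2900;  x = 0.0145+-0.3258z,  y = 0.0203+-0.3019z
into |P−centre ₁|² = l²: 1.1973z² + 0.1657z + -0.2116 = 0;  Δ = 1.0408;  z = -0.4953 or 0.3568 → z<0 root = -0.4953
x = 0.1759, y = 0.1698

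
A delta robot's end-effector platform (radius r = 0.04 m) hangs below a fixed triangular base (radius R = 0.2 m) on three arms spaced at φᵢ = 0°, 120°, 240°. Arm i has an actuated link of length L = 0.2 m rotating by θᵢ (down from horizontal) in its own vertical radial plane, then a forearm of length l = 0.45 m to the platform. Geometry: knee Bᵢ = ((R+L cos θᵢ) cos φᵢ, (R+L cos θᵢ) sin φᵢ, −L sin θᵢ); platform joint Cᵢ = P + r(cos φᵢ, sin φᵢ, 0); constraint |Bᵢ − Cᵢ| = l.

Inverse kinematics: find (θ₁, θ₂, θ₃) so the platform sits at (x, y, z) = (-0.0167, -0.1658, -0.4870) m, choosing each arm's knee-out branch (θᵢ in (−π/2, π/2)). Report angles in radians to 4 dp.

φ1=0.0° → target in arm frame (-0.0167, -0.1658)
  e−x'=0.1767;  (l²−L²−(e−x')²−y'²−z²)/2L = -0.3335
  γ=atan2(-0.4870,0.1767)=-1.2227;  ψ=arccos(-0.6437)=2.2701;  θ1=γ+ψ≈1.0473
rotate P by −φ2: (-0.1352, 0.0974, -0.4870)
  A=0.2952, B=-0.4870, C=(l²−L²−A²−y'²−z²)/(2L)=-0.4283
  √(A²+B²)=0.5695;  θ2 = -1.0258+2.4219 ≈ 1.3961
arm 3 (φ=240.0°): x'=0.1519, y'=0.0684
  e−x'=0.0081;  (l²−L²−(e−x')²−y'²−z²)/2L = -0.1985
  √(A²+B²)=0.4871;  θ3 = -1.5542+1.9907 ≈ 0.4364

θ₁ = 1.0473, θ₂ = 1.3961, θ₃ = 0.4364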